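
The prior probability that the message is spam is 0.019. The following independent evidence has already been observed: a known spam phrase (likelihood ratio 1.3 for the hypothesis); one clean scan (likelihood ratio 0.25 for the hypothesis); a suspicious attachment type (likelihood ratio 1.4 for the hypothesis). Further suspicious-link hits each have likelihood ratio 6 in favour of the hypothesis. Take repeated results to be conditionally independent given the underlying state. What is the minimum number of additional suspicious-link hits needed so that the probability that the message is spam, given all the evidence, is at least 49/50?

Prior odds = 0.019/0.981 = 19/981.
Combined Bayes factor of the evidence already in hand = 1.3 × 0.25 × 1.4 = 0.455.
Odds after that evidence = (19/981) × 0.455 = 1729/196200.
Target odds = 0.98/0.02 = 49.
Need 6ⁿ ≥ 49 ÷ (1729/196200) = 1373400/247.
6⁴ = 1296 falls short of 1373400/247 but 6⁵ = 7776 reaches it, so n = 5.

5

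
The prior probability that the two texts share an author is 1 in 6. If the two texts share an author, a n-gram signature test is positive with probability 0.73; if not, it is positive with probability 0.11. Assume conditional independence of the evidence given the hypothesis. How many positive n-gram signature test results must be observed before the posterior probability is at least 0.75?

Prior odds = (1/6)/(5/6) = 0.2.
Likelihood ratio of a positive = 0.73/0.11 = 73/11.
Target odds: 0.75 ÷ 0.25 = 3.
Need 0.2 × (73/11)ⁿ ≥ 3, i.e. (73/11)ⁿ ≥ 15.
(73/11)¹ = 73/11 falls short of 15 but (73/11)² = 5329/121 reaches it, so n = 2.

2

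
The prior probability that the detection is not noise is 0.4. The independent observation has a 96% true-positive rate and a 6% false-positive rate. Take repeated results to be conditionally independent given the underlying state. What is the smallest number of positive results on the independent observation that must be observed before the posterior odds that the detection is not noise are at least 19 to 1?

2

Prior odds = 0.4/0.6 = 2/3.
Likelihood ratio of a positive result = 0.96/0.06 = 16.
Target odds = 19.
Require 16ⁿ ≥ 19 ÷ (2/3) = 28.5.
16¹ = 16 falls short of 28.5 but 16² = 256 reaches it, so n = 2.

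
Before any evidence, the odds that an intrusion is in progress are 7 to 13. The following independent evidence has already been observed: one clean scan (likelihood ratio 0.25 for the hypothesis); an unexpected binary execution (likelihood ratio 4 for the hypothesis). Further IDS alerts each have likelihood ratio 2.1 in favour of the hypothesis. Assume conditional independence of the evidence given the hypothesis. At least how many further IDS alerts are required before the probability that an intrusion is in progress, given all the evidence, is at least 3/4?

3

Prior odds = 7/13.
Combined Bayes factor of the evidence already in hand = 0.25 × 4 = 1.
Odds after that evidence = (7/13) × 1 = 7/13.
Target odds = 0.75/0.25 = 3.
Need 2.1ⁿ ≥ 3 ÷ (7/13) = 39/7.
2.1² = 4.41 falls short of 39/7 but 2.1³ = 9.261 reaches it, so n = 3.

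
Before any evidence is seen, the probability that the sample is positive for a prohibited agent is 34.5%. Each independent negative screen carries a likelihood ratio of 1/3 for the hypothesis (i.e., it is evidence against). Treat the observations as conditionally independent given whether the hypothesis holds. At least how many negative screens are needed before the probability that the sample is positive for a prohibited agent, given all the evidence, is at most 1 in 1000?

Prior odds = 0.345/0.655 = 69/131.
Likelihood ratio per negative screen = 1/3.
Target posterior odds = 0.001/0.999 = 1/999.
Require (1/3)ⁿ ≤ 1/999 ÷ (69/131) = 131/68931.
(1/3)⁵ = 1/243 is still above 131/68931 but (1/3)⁶ = 1/729 is at or below it, so n = 6.

6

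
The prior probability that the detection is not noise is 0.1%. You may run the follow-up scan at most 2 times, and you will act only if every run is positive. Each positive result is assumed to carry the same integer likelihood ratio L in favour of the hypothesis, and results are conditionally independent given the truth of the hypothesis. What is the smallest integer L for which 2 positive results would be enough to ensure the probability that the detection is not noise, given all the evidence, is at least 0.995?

Prior odds = 0.001/0.999 = 1/999.
Target odds = 0.995/0.005 = 199.
Need L² ≥ 199 ÷ (1/999) = 198801.
445² = 198025 < 198801 ≤ 198916 = 446², so L = 446.

446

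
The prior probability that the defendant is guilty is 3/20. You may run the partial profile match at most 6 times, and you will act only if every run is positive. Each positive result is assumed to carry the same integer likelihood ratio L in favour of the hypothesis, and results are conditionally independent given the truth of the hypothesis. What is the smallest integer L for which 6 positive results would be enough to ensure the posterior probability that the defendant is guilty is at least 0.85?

Prior odds = 0.15/0.85 = 3/17.
Target odds = 0.85/0.15 = 17/3.
Need L⁶ ≥ 17/3 ÷ (3/17) = 289/9.
1⁶ = 1 < 289/9 ≤ 64 = 2⁶, so L = 2.

2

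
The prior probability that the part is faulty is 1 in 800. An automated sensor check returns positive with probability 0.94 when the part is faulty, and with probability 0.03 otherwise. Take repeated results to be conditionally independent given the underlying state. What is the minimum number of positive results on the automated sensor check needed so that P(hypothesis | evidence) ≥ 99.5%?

4

Prior odds = 0.00125/0.99875 = 1/799.
Likelihood ratio of a positive result = 0.94/0.03 = 94/3.
Target odds: 0.995 ÷ 0.005 = 199.
Need (1/799) × (94/3)ⁿ ≥ 199, i.e. (94/3)ⁿ ≥ 159001.
(94/3)³ = 830584/27 falls short of 159001 but (94/3)⁴ = 78074896/81 reaches it, so n = 4.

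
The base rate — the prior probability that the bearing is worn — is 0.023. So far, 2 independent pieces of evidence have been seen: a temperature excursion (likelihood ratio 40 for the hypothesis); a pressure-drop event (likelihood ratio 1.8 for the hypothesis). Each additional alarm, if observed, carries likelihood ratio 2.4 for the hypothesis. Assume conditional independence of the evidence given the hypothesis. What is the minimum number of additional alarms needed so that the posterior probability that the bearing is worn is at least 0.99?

Prior odds = 0.023/0.977 = 23/977.
Combined Bayes factor of the evidence already in hand = 40 × 1.8 = 72.
Odds after that evidence = (23/977) × 72 = 1656/977.
Target odds = 0.99/0.01 = 99.
Need 2.4ⁿ ≥ 99 ÷ (1656/977) = 10747/184.
2.4⁴ = 33.1776 falls short of 10747/184 but 2.4⁵ = 79.62624 reaches it, so n = 5.

5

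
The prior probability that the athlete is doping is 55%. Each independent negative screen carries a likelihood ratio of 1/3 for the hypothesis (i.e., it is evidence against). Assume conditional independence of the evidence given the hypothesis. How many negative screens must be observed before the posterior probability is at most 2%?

Prior odds: 0.55 ÷ 0.45 = 11/9.
Likelihood ratio per negative screen = 1/3.
Target odds: 0.02 ÷ 0.98 = 1/49.
Need (11/9) × (1/3)ⁿ ≤ 1/49, i.e. (1/3)ⁿ ≤ 9/539.
(1/3)³ = 1/27 is still above 9/539 but (1/3)⁴ = 1/81 is at or below it, so n = 4.

4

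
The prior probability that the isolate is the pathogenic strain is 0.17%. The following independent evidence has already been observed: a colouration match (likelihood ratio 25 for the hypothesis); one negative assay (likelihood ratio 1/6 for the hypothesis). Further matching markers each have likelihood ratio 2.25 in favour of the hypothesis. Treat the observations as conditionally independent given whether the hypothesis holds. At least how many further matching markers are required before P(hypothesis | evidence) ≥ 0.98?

Prior odds = 0.0017/0.9983 = 17/9983.
Combined Bayes factor of the evidence already in hand = 25 × (1/6) = 25/6.
Odds after that evidence = (17/9983) × 25/6 = 425/59898.
Target odds = 0.98/0.02 = 49.
Need 2.25ⁿ ≥ 49 ÷ (425/59898) = 2935002/425.
2.25¹⁰ ≈3325.26 falls short of 2935002/425 but 2.25¹¹ ≈7481.83 reaches it, so n = 11.

11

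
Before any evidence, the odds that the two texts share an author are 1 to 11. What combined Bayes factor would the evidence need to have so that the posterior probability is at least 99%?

Prior odds = 1/11.
Target odds = 0.99/0.01 = 99.
Required Bayes factor = 99 ÷ (1/11) = 1089.

1089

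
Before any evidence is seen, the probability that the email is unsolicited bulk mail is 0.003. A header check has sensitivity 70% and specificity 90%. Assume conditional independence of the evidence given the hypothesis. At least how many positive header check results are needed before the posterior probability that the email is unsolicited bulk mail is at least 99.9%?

7

Prior odds: 0.003 ÷ 0.997 = 3/997.
False-positive rate = 1 − 0.9 = 0.1; likelihood ratio of a positive = 0.7/0.1 = 7.
Target odds: 0.999 ÷ 0.001 = 999.
Need (3/997) × 7ⁿ ≥ 999, i.e. 7ⁿ ≥ 332001.
7⁶ = 117649 falls short of 332001 but 7⁷ = 823543 reaches it, so n = 7.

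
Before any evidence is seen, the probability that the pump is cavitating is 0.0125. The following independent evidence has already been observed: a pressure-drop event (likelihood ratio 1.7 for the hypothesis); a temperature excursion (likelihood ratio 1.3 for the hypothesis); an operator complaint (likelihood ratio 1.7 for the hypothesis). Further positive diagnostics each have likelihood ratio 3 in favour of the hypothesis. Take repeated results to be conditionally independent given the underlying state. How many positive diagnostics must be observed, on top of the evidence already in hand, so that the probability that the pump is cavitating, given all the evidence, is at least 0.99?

7

Prior odds = 0.0125/0.9875 = 1/79.
Combined Bayes factor of the evidence already in hand = 1.7 × 1.3 × 1.7 = 3.757.
Odds after that evidence = (1/79) × 3.757 = 3757/79000.
Target odds = 0.99/0.01 = 99.
Need 3ⁿ ≥ 99 ÷ (3757/79000) = 7821000/3757.
3⁶ = 729 falls short of 7821000/3757 but 3⁷ = 2187 reaches it, so n = 7.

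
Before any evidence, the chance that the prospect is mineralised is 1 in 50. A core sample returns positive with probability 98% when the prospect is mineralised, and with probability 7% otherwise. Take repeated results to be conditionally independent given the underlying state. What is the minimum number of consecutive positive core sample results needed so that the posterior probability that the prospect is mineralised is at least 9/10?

3

Prior odds: 0.02 ÷ 0.98 = 1/49.
Likelihood ratio of a positive result = 0.98/0.07 = 14.
Target odds: 0.9 ÷ 0.1 = 9.
Need (1/49) × 14ⁿ ≥ 9, i.e. 14ⁿ ≥ 441.
14² = 196 falls short of 441 but 14³ = 2744 reaches it, so n = 3.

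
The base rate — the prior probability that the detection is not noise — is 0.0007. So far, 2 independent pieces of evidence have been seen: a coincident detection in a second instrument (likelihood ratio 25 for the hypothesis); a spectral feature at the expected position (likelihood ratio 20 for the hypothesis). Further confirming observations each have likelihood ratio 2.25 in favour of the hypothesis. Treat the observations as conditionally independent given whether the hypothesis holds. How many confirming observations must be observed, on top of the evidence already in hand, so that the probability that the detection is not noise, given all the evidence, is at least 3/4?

3

Prior odds = 0.0007/0.9993 = 7/9993.
Combined Bayes factor of the evidence already in hand = 25 × 20 = 500.
Odds after that evidence = (7/9993) × 500 = 3500/9993.
Target odds = 0.75/0.25 = 3.
Need 2.25ⁿ ≥ 3 ÷ (3500/9993) = 29979/3500.
2.25² = 5.0625 falls short of 29979/3500 but 2.25³ = 11.390625 reaches it, so n = 3.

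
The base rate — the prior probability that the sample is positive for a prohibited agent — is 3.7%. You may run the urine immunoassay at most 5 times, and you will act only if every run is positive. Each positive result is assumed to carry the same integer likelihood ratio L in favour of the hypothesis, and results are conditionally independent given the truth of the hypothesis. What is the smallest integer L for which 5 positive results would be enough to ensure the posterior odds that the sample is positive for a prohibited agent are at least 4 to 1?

Prior odds = 0.037/0.963 = 37/963.
Target odds = 4.
Need L⁵ ≥ 4 ÷ (37/963) = 3852/37.
2⁵ = 32 < 3852/37 ≤ 243 = 3⁵, so L = 3.

3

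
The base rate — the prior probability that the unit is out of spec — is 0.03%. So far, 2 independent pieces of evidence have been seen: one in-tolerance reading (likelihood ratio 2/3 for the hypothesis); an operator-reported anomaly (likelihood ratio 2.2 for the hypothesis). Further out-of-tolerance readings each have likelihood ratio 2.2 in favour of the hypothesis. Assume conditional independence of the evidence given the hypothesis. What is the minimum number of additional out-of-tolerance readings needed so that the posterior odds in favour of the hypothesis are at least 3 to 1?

Prior odds = 0.0003/0.9997 = 3/9997.
Combined Bayes factor of the evidence already in hand = (2/3) × 2.2 = 22/15.
Odds after that evidence = (3/9997) × 22/15 = 22/49985.
Target odds = 3.
Need 2.2ⁿ ≥ 3 ÷ (22/49985) = 149955/22.
2.2¹¹ ≈5843.18 falls short of 149955/22 but 2.2¹² ≈12855 reaches it, so n = 12.

12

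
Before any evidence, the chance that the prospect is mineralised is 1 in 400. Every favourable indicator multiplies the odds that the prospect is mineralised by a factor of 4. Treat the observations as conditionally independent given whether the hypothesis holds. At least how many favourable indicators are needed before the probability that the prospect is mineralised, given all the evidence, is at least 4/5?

6

Prior odds: 0.0025 ÷ 0.9975 = 1/399.
Likelihood ratio per favourable indicator = 4.
Target odds: 0.8 ÷ 0.2 = 4.
Need (1/399) × 4ⁿ ≥ 4, i.e. 4ⁿ ≥ 1596.
4⁵ = 1024 falls short of 1596 but 4⁶ = 4096 reaches it, so n = 6.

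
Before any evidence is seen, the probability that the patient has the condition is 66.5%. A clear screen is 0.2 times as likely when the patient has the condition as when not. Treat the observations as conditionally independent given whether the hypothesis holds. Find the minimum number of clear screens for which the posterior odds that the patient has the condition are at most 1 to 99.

4

Prior odds = 0.665/0.335 = 133/67.
Likelihood ratio per clear screen = 0.2.
Target odds = 1/99.
Need (133/67) × 0.2ⁿ ≤ 1/99, i.e. 0.2ⁿ ≤ 67/13167.
0.2³ = 0.008 is still above 67/13167 but 0.2⁴ = 0.0016 is at or below it, so n = 4.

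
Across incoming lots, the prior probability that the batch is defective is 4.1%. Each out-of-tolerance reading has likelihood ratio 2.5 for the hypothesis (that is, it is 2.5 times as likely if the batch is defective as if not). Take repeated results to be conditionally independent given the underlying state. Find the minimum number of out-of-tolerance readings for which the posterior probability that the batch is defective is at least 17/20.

Prior odds = 0.041/0.959 = 41/959.
Likelihood ratio per out-of-tolerance reading = 2.5.
Target posterior odds = 0.85/0.15 = 17/3.
Require 2.5ⁿ ≥ 17/3 ÷ (41/959) = 16303/123.
2.5⁵ = 97.65625 falls short of 16303/123 but 2.5⁶ = 244.140625 reaches it, so n = 6.

6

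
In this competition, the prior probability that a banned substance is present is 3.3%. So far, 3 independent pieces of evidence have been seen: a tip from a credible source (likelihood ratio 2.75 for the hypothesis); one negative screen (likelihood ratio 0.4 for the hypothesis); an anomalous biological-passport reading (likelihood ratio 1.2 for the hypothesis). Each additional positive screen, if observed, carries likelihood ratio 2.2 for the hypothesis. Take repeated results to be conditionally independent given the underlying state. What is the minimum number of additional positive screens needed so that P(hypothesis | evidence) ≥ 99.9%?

Prior odds = 0.033/0.967 = 33/967.
Combined Bayes factor of the evidence already in hand = 2.75 × 0.4 × 1.2 = 1.32.
Odds after that evidence = (33/967) × 1.32 = 1089/24175.
Target odds = 0.999/0.001 = 999.
Need 2.2ⁿ ≥ 999 ÷ (1089/24175) = 2683425/121.
2.2¹² ≈12855 falls short of 2683425/121 but 2.2¹³ ≈28281 reaches it, so n = 13.

13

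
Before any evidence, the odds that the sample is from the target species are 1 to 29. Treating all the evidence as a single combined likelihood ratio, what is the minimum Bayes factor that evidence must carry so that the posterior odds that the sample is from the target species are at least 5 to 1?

145

Prior odds = 1/29.
Target odds = 5.
Required Bayes factor = 5 ÷ (1/29) = 145.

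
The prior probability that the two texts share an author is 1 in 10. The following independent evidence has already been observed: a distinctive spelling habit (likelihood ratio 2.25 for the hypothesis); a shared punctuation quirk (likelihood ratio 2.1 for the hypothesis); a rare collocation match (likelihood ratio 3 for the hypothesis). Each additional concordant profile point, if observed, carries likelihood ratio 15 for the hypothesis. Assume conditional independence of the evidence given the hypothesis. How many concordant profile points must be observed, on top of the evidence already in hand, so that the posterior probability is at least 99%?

2

Prior odds = 0.1/0.9 = 1/9.
Combined Bayes factor of the evidence already in hand = 2.25 × 2.1 × 3 = 14.175.
Odds after that evidence = (1/9) × 14.175 = 1.575.
Target odds = 0.99/0.01 = 99.
Need 15ⁿ ≥ 99 ÷ 1.575 = 440/7.
15¹ = 15 falls short of 440/7 but 15² = 225 reaches it, so n = 2.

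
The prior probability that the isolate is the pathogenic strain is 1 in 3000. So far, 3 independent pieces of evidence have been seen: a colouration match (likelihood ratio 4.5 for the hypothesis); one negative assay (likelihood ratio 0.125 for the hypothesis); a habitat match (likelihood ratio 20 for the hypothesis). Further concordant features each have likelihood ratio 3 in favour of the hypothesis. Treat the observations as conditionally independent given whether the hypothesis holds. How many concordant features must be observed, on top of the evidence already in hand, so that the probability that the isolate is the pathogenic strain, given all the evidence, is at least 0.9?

8

Prior odds = (1/3000)/(2999/3000) = 1/2999.
Combined Bayes factor of the evidence already in hand = 4.5 × 0.125 × 20 = 11.25.
Odds after that evidence = (1/2999) × 11.25 = 45/11996.
Target odds = 0.9/0.1 = 9.
Need 3ⁿ ≥ 9 ÷ (45/11996) = 2399.2.
3⁷ = 2187 falls short of 2399.2 but 3⁸ = 6561 reaches it, so n = 8.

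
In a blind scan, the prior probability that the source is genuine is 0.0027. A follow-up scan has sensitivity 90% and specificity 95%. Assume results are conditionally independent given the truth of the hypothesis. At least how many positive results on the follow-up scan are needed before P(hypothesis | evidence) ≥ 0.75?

Prior odds = 0.0027/0.9973 = 27/9973.
False-positive rate = 1 − 0.95 = 0.05; likelihood ratio of a positive = 0.9/0.05 = 18.
Target odds: 0.75 ÷ 0.25 = 3.
Require 18ⁿ ≥ 3 ÷ (27/9973) = 9973/9.
18² = 324 falls short of 9973/9 but 18³ = 5832 reaches it, so n = 3.

3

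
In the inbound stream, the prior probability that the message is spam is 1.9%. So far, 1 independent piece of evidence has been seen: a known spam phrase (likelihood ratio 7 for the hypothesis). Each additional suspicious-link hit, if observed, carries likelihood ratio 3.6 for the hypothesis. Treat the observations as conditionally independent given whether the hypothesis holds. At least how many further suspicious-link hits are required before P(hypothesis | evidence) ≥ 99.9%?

7

Prior odds = 0.019/0.981 = 19/981.
Bayes factor of the evidence already in hand = 7.
Odds after that evidence = (19/981) × 7 = 133/981.
Target odds = 0.999/0.001 = 999.
Need 3.6ⁿ ≥ 999 ÷ (133/981) = 980019/133.
3.6⁶ = 34012224/15625 falls short of 980019/133 but 3.6⁷ = 612220032/78125 reaches it, so n = 7.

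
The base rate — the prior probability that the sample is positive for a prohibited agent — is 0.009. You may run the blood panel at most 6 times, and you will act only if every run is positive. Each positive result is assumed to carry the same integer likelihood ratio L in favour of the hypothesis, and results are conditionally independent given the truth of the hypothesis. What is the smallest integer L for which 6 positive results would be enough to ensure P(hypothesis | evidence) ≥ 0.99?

Prior odds = 0.009/0.991 = 9/991.
Target odds = 0.99/0.01 = 99.
Need L⁶ ≥ 99 ÷ (9/991) = 10901.
4⁶ = 4096 < 10901 ≤ 15625 = 5⁶, so L = 5.

5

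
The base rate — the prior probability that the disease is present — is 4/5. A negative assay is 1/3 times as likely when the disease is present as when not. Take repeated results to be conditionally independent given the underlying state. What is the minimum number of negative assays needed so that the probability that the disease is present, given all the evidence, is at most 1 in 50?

Prior odds = 0.8/0.2 = 4.
Likelihood ratio per negative assay = 1/3.
Target posterior odds = 0.02/0.98 = 1/49.
Need 4 × (1/3)ⁿ ≤ 1/49, i.e. (1/3)ⁿ ≤ 1/196.
(1/3)⁴ = 1/81 is still above 1/196 but (1/3)⁵ = 1/243 is at or below it, so n = 5.

5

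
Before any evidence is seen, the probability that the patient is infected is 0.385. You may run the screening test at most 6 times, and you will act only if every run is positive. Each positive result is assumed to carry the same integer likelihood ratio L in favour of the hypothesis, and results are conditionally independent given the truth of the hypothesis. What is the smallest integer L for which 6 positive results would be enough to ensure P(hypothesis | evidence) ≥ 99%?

Prior odds = 0.385/0.615 = 77/123.
Target odds = 0.99/0.01 = 99.
Need L⁶ ≥ 99 ÷ (77/123) = 1107/7.
2⁶ = 64 < 1107/7 ≤ 729 = 3⁶, so L = 3.

3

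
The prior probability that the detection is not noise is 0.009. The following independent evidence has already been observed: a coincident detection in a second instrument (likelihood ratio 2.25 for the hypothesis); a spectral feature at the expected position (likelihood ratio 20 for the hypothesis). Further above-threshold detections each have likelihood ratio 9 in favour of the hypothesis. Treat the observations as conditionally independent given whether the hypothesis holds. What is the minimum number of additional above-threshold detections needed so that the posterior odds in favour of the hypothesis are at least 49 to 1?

3

Prior odds = 0.009/0.991 = 9/991.
Combined Bayes factor of the evidence already in hand = 2.25 × 20 = 45.
Odds after that evidence = (9/991) × 45 = 405/991.
Target odds = 49.
Need 9ⁿ ≥ 49 ÷ (405/991) = 48559/405.
9² = 81 falls short of 48559/405 but 9³ = 729 reaches it, so n = 3.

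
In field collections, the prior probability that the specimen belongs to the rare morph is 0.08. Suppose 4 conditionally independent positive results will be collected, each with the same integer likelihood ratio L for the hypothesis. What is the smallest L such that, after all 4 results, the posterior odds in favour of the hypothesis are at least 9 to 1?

4

Prior odds = 0.08/0.92 = 2/23.
Target odds = 9.
Need L⁴ ≥ 9 ÷ (2/23) = 103.5.
3⁴ = 81 < 103.5 ≤ 256 = 4⁴, so L = 4.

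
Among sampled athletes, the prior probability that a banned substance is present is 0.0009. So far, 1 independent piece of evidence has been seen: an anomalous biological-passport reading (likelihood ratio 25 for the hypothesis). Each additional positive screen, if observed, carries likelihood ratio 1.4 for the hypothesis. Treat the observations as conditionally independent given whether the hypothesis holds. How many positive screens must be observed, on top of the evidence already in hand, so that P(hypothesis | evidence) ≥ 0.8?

16

Prior odds = 0.0009/0.9991 = 9/9991.
Bayes factor of the evidence already in hand = 25.
Odds after that evidence = (9/9991) × 25 = 225/9991.
Target odds = 0.8/0.2 = 4.
Need 1.4ⁿ ≥ 4 ÷ (225/9991) = 39964/225.
1.4¹⁵ ≈155.568 falls short of 39964/225 but 1.4¹⁶ ≈217.795 reaches it, so n = 16.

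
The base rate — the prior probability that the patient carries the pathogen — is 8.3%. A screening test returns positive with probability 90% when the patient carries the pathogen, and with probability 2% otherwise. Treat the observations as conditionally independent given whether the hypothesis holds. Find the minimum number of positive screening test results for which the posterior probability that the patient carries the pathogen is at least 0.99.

2

Prior odds: 0.083 ÷ 0.917 = 83/917.
Likelihood ratio of a positive result = 0.9/0.02 = 45.
Target odds: 0.99 ÷ 0.01 = 99.
Need (83/917) × 45ⁿ ≥ 99, i.e. 45ⁿ ≥ 90783/83.
45¹ = 45 falls short of 90783/83 but 45² = 2025 reaches it, so n = 2.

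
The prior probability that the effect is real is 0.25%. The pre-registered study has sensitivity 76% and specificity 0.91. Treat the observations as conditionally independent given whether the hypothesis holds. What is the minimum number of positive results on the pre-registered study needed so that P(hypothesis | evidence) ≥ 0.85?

4

Prior odds = 0.0025/0.9975 = 1/399.
False-positive rate = 1 − 0.91 = 0.09; likelihood ratio of a positive = 0.76/0.09 = 76/9.
Target odds: 0.85 ÷ 0.15 = 17/3.
Require (76/9)ⁿ ≥ 17/3 ÷ (1/399) = 2261.
(76/9)³ = 438976/729 falls short of 2261 but (76/9)⁴ = 33362176/6561 reaches it, so n = 4.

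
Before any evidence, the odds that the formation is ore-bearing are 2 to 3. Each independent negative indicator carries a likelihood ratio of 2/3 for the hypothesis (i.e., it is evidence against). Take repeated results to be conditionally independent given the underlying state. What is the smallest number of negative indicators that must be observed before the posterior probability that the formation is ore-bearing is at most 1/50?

Prior odds = 2/3.
Likelihood ratio per negative indicator = 2/3.
Target posterior odds = 0.02/0.98 = 1/49.
Need (2/3) × (2/3)ⁿ ≤ 1/49, i.e. (2/3)ⁿ ≤ 3/98.
(2/3)⁸ = 256/6561 is still above 3/98 but (2/3)⁹ = 512/19683 is at or below it, so n = 9.

9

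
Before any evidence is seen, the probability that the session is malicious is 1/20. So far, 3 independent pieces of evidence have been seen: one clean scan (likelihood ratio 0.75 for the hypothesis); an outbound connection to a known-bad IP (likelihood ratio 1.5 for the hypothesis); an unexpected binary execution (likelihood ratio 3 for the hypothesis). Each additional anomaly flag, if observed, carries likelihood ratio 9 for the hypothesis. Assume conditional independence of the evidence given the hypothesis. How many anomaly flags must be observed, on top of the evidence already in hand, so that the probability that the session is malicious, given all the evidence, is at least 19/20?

Prior odds = 0.05/0.95 = 1/19.
Combined Bayes factor of the evidence already in hand = 0.75 × 1.5 × 3 = 3.375.
Odds after that evidence = (1/19) × 3.375 = 27/152.
Target odds = 0.95/0.05 = 19.
Need 9ⁿ ≥ 19 ÷ (27/152) = 2888/27.
9² = 81 falls short of 2888/27 but 9³ = 729 reaches it, so n = 3.

3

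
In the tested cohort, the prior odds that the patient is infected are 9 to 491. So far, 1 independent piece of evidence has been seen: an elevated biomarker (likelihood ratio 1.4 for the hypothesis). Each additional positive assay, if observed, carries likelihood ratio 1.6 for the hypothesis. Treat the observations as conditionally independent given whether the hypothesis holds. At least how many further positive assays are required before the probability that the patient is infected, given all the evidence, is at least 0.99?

18

Prior odds = 9/491.
Bayes factor of the evidence already in hand = 1.4.
Odds after that evidence = (9/491) × 1.4 = 63/2455.
Target odds = 0.99/0.01 = 99.
Need 1.6ⁿ ≥ 99 ÷ (63/2455) = 27005/7.
1.6¹⁷ ≈2951.48 falls short of 27005/7 but 1.6¹⁸ ≈4722.37 reaches it, so n = 18.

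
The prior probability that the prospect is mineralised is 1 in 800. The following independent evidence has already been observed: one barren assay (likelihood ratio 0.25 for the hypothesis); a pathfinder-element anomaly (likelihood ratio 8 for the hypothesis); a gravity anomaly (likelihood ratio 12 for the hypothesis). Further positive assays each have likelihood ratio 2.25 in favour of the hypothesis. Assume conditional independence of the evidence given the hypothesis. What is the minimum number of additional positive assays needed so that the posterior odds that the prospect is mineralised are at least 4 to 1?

7

Prior odds = 0.00125/0.99875 = 1/799.
Combined Bayes factor of the evidence already in hand = 0.25 × 8 × 12 = 24.
Odds after that evidence = (1/799) × 24 = 24/799.
Target odds = 4.
Need 2.25ⁿ ≥ 4 ÷ (24/799) = 799/6.
2.25⁶ = 531441/4096 falls short of 799/6 but 2.25⁷ = 4782969/16384 reaches it, so n = 7.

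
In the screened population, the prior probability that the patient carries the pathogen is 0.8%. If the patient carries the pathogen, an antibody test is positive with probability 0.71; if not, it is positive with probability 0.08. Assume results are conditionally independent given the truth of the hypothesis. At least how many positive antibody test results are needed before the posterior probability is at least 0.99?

5

Prior odds = 0.008/0.992 = 1/124.
Likelihood ratio of a positive = 0.71/0.08 = 8.875.
Target posterior odds = 0.99/0.01 = 99.
Need (1/124) × 8.875ⁿ ≥ 99, i.e. 8.875ⁿ ≥ 12276.
8.875⁴ = 25411681/4096 falls short of 12276 but 8.875⁵ ≈55060.7 reaches it, so n = 5.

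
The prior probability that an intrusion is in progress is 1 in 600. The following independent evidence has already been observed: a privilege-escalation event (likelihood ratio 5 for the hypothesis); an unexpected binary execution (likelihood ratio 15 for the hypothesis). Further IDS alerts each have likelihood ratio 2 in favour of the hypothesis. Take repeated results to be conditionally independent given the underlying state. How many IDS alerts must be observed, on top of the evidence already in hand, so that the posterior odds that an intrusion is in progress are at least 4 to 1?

Prior odds = (1/600)/(599/600) = 1/599.
Combined Bayes factor of the evidence already in hand = 5 × 15 = 75.
Odds after that evidence = (1/599) × 75 = 75/599.
Target odds = 4.
Need 2ⁿ ≥ 4 ÷ (75/599) = 2396/75.
2⁴ = 16 falls short of 2396/75 but 2⁵ = 32 reaches it, so n = 5.

5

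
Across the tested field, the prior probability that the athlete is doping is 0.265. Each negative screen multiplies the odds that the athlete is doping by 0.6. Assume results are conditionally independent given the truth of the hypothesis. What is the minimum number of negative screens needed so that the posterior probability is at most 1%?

7

Prior odds = 0.265/0.735 = 53/147.
Likelihood ratio per negative screen = 0.6.
Target odds: 0.01 ÷ 0.99 = 1/99.
Need (53/147) × 0.6ⁿ ≤ 1/99, i.e. 0.6ⁿ ≤ 49/1749.
0.6⁶ = 729/15625 is still above 49/1749 but 0.6⁷ = 2187/78125 is at or below it, so n = 7.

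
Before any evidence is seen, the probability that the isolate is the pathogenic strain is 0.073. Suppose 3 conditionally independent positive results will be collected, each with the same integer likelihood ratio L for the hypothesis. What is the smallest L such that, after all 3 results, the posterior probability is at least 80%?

Prior odds = 0.073/0.927 = 73/927.
Target odds = 0.8/0.2 = 4.
Need L³ ≥ 4 ÷ (73/927) = 3708/73.
3³ = 27 < 3708/73 ≤ 64 = 4³, so L = 4.

4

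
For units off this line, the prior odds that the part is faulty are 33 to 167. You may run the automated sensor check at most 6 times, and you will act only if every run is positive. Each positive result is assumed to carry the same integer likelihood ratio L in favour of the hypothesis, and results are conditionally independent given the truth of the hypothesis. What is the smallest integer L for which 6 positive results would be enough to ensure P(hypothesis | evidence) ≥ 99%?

3

Prior odds = 33/167.
Target odds = 0.99/0.01 = 99.
Need L⁶ ≥ 99 ÷ (33/167) = 501.
2⁶ = 64 < 501 ≤ 729 = 3⁶, so L = 3.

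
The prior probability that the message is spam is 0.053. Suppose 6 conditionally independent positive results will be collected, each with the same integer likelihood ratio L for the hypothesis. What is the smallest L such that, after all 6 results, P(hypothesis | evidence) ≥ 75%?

Prior odds = 0.053/0.947 = 53/947.
Target odds = 0.75/0.25 = 3.
Need L⁶ ≥ 3 ÷ (53/947) = 2841/53.
1⁶ = 1 < 2841/53 ≤ 64 = 2⁶, so L = 2.

2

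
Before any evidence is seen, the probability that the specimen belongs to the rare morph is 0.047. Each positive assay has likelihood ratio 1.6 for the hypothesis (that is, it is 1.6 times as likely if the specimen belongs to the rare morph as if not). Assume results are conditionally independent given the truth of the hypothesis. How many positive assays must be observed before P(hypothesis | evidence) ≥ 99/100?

17

Prior odds = 0.047/0.953 = 47/953.
Likelihood ratio per positive assay = 1.6.
Target posterior odds = 0.99/0.01 = 99.
Require 1.6ⁿ ≥ 99 ÷ (47/953) = 94347/47.
1.6¹⁶ ≈1844.67 falls short of 94347/47 but 1.6¹⁷ ≈2951.48 reaches it, so n = 17.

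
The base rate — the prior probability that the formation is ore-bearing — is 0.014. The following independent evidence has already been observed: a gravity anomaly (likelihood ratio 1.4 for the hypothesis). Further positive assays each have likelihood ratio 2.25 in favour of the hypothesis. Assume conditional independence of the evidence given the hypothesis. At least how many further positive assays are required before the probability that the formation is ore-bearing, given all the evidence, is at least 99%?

Prior odds = 0.014/0.986 = 7/493.
Bayes factor of the evidence already in hand = 1.4.
Odds after that evidence = (7/493) × 1.4 = 49/2465.
Target odds = 0.99/0.01 = 99.
Need 2.25ⁿ ≥ 99 ÷ (49/2465) = 244035/49.
2.25¹⁰ ≈3325.26 falls short of 244035/49 but 2.25¹¹ ≈7481.83 reaches it, so n = 11.

11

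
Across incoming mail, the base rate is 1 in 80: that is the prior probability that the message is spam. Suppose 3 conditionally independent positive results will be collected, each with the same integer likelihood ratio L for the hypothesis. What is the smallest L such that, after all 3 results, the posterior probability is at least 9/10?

9

Prior odds = 0.0125/0.9875 = 1/79.
Target odds = 0.9/0.1 = 9.
Need L³ ≥ 9 ÷ (1/79) = 711.
8³ = 512 < 711 ≤ 729 = 9³, so L = 9.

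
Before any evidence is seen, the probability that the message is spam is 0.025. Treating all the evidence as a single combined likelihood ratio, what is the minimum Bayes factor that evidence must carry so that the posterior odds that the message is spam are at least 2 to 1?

78

Prior odds = 0.025/0.975 = 1/39.
Target odds = 2.
Required Bayes factor = 2 ÷ (1/39) = 78.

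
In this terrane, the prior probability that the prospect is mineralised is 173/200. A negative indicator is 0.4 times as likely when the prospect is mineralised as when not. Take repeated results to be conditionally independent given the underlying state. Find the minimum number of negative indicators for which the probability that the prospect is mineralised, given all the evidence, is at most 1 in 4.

4

Prior odds: 0.865 ÷ 0.135 = 173/27.
Likelihood ratio per negative indicator = 0.4.
Target posterior odds = 0.25/0.75 = 1/3.
Need (173/27) × 0.4ⁿ ≤ 1/3, i.e. 0.4ⁿ ≤ 9/173.
0.4³ = 0.064 is still above 9/173 but 0.4⁴ = 0.0256 is at or below it, so n = 4.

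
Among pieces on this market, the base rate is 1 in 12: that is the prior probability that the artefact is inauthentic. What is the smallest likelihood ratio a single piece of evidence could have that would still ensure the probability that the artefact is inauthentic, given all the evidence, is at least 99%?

Prior odds = (1/12)/(11/12) = 1/11.
Target odds = 0.99/0.01 = 99.
Required Bayes factor = 99 ÷ (1/11) = 1089.

1089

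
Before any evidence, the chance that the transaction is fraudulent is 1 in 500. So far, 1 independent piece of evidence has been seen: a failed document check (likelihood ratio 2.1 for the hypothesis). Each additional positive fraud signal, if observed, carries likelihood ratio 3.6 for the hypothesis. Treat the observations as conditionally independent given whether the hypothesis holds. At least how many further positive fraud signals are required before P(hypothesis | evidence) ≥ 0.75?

Prior odds = 0.002/0.998 = 1/499.
Bayes factor of the evidence already in hand = 2.1.
Odds after that evidence = (1/499) × 2.1 = 21/4990.
Target odds = 0.75/0.25 = 3.
Need 3.6ⁿ ≥ 3 ÷ (21/4990) = 4990/7.
3.6⁵ = 604.66176 falls short of 4990/7 but 3.6⁶ = 34012224/15625 reaches it, so n = 6.

6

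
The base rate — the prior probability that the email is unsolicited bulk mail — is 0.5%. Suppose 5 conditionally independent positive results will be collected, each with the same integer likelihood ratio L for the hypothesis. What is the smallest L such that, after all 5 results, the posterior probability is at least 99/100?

8

Prior odds = 0.005/0.995 = 1/199.
Target odds = 0.99/0.01 = 99.
Need L⁵ ≥ 99 ÷ (1/199) = 19701.
7⁵ = 16807 < 19701 ≤ 32768 = 8⁵, so L = 8.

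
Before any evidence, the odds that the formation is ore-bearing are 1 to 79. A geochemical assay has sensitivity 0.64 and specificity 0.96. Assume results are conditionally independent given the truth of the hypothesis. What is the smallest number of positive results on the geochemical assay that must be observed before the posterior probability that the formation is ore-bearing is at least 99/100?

4

Prior odds = 1/79.
False-positive rate = 1 − 0.96 = 0.04; likelihood ratio of a positive = 0.64/0.04 = 16.
Target posterior odds = 0.99/0.01 = 99.
Need (1/79) × 16ⁿ ≥ 99, i.e. 16ⁿ ≥ 7821.
16³ = 4096 falls short of 7821 but 16⁴ = 65536 reaches it, so n = 4.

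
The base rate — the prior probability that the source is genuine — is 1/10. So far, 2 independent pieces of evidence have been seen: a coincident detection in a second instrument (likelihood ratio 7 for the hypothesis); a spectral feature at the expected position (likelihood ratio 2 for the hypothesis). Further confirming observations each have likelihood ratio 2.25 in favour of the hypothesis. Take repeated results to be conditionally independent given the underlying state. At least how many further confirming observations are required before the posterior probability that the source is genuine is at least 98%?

Prior odds = 0.1/0.9 = 1/9.
Combined Bayes factor of the evidence already in hand = 7 × 2 = 14.
Odds after that evidence = (1/9) × 14 = 14/9.
Target odds = 0.98/0.02 = 49.
Need 2.25ⁿ ≥ 49 ÷ (14/9) = 31.5.
2.25⁴ = 25.62890625 falls short of 31.5 but 2.25⁵ = 59049/1024 reaches it, so n = 5.

5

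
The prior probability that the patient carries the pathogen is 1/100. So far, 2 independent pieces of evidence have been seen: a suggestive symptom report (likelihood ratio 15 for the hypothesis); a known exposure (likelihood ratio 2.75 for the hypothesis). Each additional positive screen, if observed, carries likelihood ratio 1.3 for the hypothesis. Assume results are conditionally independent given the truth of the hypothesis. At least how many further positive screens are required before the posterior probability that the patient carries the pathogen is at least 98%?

19

Prior odds = 0.01/0.99 = 1/99.
Combined Bayes factor of the evidence already in hand = 15 × 2.75 = 41.25.
Odds after that evidence = (1/99) × 41.25 = 5/12.
Target odds = 0.98/0.02 = 49.
Need 1.3ⁿ ≥ 49 ÷ (5/12) = 117.6.
1.3¹⁸ ≈112.455 falls short of 117.6 but 1.3¹⁹ ≈146.192 reaches it, so n = 19.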